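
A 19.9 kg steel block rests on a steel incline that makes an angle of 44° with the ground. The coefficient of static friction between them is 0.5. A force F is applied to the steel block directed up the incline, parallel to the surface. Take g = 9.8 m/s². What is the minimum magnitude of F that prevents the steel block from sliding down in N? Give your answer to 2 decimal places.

65.33 N

The normal force is N = mg cos 44° = 140.286 N. With F at its minimum the steel block is on the verge of sliding down, so static friction is at its maximum μ_s N = 0.5 × 140.286 = 70.143 N and acts up the slope.
Equilibrium along the incline: F + μ_s N = mg sin 44°, so F = 135.472 − 70.143 = 65.329 N.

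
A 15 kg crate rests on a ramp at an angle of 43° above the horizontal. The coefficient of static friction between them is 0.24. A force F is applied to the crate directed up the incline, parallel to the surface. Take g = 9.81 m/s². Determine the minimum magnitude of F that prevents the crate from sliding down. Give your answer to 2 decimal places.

74.53 N

The normal force is N = mg cos 43° = 107.619 N. With F at its minimum the crate is on the verge of sliding down, so static friction is at its maximum μ_s N = 0.24 × 107.619 = 25.829 N and acts up the slope.
Equilibrium along the incline: F + μ_s N = mg sin 43°, so F = 100.356 − 25.829 = 74.527 N.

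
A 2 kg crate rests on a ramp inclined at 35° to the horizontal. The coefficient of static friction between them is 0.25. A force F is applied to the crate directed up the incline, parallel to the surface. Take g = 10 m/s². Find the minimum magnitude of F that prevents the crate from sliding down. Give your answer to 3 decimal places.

7.376 N

The normal force is N = mg cos 35° = 16.383 N. With F at its minimum the crate is on the verge of sliding down, so static friction is at its maximum μ_s N = 0.25 × 16.383 = 4.096 N and acts up the slope.
Equilibrium along the incline: F + μ_s N = mg sin 35°, so F = 11.472 − 4.096 = 7.376 N.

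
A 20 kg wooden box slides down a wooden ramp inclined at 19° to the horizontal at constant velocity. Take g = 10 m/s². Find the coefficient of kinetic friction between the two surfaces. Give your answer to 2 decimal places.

0.34

At constant velocity the net force along the incline is zero: mg sin 19° = μ mg cos 19°.
So μ = tan 19° = 0.3256 / 0.9455 = 0.3444.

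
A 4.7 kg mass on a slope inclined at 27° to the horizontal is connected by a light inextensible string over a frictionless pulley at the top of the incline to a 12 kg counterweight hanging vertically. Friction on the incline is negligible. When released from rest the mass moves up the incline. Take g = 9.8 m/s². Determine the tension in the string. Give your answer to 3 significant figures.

48.1 N

For the mass on the incline: the weight component along the slope is m₁g sin 27° = 4.7 × 9.8 × 0.4540 = 20.911 N and the normal force is N = m₁g cos 27° = 41.040 N.
Newton's second law for the mass (up-slope positive): T − 20.911 = 4.7 a. For the hanging counterweight (downward positive): 12 × 9.8 − T = 12 a.
Adding the two equations eliminates T: 96.689 = 16.7 a, so a = 5.7898 m/s².
Then from the hanging counterweight's equation, T = 12 × (9.8 − 5.7898) = 48.122 N.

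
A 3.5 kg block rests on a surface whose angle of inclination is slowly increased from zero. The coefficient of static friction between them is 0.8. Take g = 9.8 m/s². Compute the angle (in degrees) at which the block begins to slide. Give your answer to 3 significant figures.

At the threshold of sliding, static friction is at its maximum μ_s N and exactly balances the weight component along the incline: mg sin θ = μ_s mg cos θ.
Hence tan θ = μ_s = 0.8, so θ = arctan(0.8) = 38.6598°.

38.7°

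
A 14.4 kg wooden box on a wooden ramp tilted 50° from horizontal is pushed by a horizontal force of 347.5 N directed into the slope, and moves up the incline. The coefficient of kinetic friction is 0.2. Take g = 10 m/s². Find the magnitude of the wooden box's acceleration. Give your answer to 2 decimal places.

2.87 m/s²

The horizontal push has components F cos 50° = 347.5 × 0.6428 = 223.373 N up the incline and F sin 50° = 347.5 × 0.7660 = 266.185 N pressing into the surface.
The normal force is therefore N = mg cos 50° + F sin 50° = 92.563 + 266.185 = 358.748 N, and kinetic friction down the slope is μN = 0.2 × 358.748 = 71.750 N.
Along the incline: F cos 50° − mg sin 50° − μN = ma, so 223.373 − 110.304 − 71.750 = 14.4 a, giving a = 2.8694 m/s².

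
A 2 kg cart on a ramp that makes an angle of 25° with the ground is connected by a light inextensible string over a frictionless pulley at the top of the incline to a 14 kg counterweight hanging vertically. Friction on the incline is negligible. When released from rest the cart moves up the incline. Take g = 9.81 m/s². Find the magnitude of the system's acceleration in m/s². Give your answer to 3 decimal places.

8.066 m/s²

For the cart on the incline: the weight component along the slope is m₁g sin 25° = 2 × 9.81 × 0.4226 = 8.291 N and the normal force is N = m₁g cos 25° = 17.782 N.
Newton's second law for the cart (up-slope positive): T − 8.291 = 2 a. For the hanging counterweight (downward positive): 14 × 9.81 − T = 14 a.
Adding the two equations eliminates T: 129.049 = 16 a, so a = 8.0656 m/s².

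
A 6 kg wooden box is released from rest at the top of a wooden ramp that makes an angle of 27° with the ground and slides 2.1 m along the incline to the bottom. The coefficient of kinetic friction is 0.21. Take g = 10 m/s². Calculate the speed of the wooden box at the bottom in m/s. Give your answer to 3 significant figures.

The weight component along the incline is mg sin 27° = 27.239 N and the normal force is N = mg cos 27° = 53.460 N.
Friction up the slope is f = μN = 0.21 × 53.460 = 11.227 N, so the net downslope force is 27.239 − 11.227 = 16.012 N and a = 16.012 / 6 = 2.6687 m/s².
Starting from rest over a distance of 2.1 m, v² = 2aL = 2 × 2.6687 × 2.1 = 11.2085, so v = 3.3479 m/s.

3.35 m/s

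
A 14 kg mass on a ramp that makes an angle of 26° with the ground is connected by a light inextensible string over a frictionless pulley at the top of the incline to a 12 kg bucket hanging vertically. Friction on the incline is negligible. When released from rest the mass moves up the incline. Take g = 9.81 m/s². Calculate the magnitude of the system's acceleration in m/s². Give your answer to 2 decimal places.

For the mass on the incline: the weight component along the slope is m₁g sin 26° = 14 × 9.81 × 0.4384 = 60.210 N and the normal force is N = m₁g cos 26° = 123.440 N.
Newton's second law for the mass (up-slope positive): T − 60.210 = 14 a. For the hanging bucket (downward positive): 12 × 9.81 − T = 12 a.
Adding the two equations eliminates T: 57.510 = 26 a, so a = 2.2119 m/s².

2.21 m/s²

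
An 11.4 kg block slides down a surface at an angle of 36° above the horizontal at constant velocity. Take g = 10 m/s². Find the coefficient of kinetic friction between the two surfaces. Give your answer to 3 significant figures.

0.727

At constant velocity the net force along the incline is zero: mg sin 36° = μ mg cos 36°.
So μ = tan 36° = 0.5878 / 0.8090 = 0.7266.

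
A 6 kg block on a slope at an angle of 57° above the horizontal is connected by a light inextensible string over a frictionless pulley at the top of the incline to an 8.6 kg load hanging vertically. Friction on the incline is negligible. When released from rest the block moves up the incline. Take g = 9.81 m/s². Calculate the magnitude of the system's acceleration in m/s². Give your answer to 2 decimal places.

For the block on the incline: the weight component along the slope is m₁g sin 57° = 6 × 9.81 × 0.8387 = 49.366 N and the normal force is N = m₁g cos 57° = 32.057 N.
Newton's second law for the block (up-slope positive): T − 49.366 = 6 a. For the hanging load (downward positive): 8.6 × 9.81 − T = 8.6 a.
Adding the two equations eliminates T: 35.000 = 14.6 a, so a = 2.3973 m/s².

2.40 m/s²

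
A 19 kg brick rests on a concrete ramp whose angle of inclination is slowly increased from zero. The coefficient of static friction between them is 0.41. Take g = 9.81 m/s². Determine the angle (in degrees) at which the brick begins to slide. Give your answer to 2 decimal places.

At the threshold of sliding, static friction is at its maximum μ_s N and exactly balances the weight component along the incline: mg sin θ = μ_s mg cos θ.
Hence tan θ = μ_s = 0.41, so θ = arctan(0.41) = 22.2936°.

22.29°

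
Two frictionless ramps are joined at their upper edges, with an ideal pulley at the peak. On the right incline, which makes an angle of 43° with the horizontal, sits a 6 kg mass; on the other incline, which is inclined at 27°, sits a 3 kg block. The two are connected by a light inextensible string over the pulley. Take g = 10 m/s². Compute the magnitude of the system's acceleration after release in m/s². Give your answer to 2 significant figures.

Resolve each weight along its own incline: the 6 kg mass has component 6 × 10 × sin 43° = 40.920 N down its slope, and the 3 kg mass has 3 × 10 × sin 27° = 13.620 N down its slope.
The 6 kg side's 40.920 N exceeds the other side's 13.620 N, so that mass slides down and the 3 kg mass slides up. Taking that direction as positive, Newton's second law for the whole system gives 40.920 − 13.620 = (6 + 3) a, so a = 27.300 / 9 = 3.0333 m/s².

3.0 m/s²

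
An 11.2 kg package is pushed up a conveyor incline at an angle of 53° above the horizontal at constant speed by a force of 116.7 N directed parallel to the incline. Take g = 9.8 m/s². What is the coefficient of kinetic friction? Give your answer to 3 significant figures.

0.440

At constant speed ΣF = 0 along the incline. The applied 116.7 N acts up the slope; the weight component mg sin 53° = 87.658 N and kinetic friction μN both act down the slope.
So 116.7 = 87.658 + μ × 66.055, giving μ = (116.7 − 87.658) / 66.055 = 0.4397.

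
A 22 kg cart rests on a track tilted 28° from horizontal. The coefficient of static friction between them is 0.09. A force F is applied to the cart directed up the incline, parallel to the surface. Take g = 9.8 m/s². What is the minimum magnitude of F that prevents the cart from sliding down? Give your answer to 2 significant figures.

The normal force is N = mg cos 28° = 190.364 N. With F at its minimum the cart is on the verge of sliding down, so static friction is at its maximum μ_s N = 0.09 × 190.364 = 17.133 N and acts up the slope.
Equilibrium along the incline: F + μ_s N = mg sin 28°, so F = 101.218 − 17.133 = 84.085 N.

84 N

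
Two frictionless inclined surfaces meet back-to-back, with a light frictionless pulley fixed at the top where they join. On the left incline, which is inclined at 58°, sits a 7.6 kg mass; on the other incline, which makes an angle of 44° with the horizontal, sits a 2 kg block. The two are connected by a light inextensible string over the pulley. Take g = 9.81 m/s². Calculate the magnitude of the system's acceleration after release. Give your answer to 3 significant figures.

Resolve each weight along its own incline: the 7.6 kg mass has component 7.6 × 9.81 × sin 58° = 63.227 N down its slope, and the 2 kg mass has 2 × 9.81 × sin 44° = 13.629 N down its slope.
The 7.6 kg side's 63.227 N exceeds the other side's 13.629 N, so that mass slides down and the 2 kg mass slides up. Taking that direction as positive, Newton's second law for the whole system gives 63.227 − 13.629 = (7.6 + 2) a, so a = 49.598 / 9.6 = 5.1665 m/s².

5.17 m/s²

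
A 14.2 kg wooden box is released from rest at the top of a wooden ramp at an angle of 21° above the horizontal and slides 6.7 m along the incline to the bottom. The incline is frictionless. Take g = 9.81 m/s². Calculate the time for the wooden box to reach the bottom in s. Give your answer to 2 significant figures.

The weight component along the incline is mg sin 21° = 49.921 N and the normal force is N = mg cos 21° = 130.050 N.
With no friction, a = g sin 21° = 3.5156 m/s².
Starting from rest, L = ½at², so t = √(2L/a) = √(2 × 6.7 / 3.5156) = 1.9523 s.

2.0 s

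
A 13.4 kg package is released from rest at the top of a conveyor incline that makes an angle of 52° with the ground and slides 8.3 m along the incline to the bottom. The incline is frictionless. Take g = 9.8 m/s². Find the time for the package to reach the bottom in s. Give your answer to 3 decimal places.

The weight component along the incline is mg sin 52° = 103.482 N and the normal force is N = mg cos 52° = 80.849 N.
With no friction, a = g sin 52° = 7.7225 m/s².
Starting from rest, L = ½at², so t = √(2L/a) = √(2 × 8.3 / 7.7225) = 1.4661 s.

1.466 s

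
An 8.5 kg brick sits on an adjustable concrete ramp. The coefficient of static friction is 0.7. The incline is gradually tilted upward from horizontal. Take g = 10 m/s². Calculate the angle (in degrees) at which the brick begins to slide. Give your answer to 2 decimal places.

At the threshold of sliding, static friction is at its maximum μ_s N and exactly balances the weight component along the incline: mg sin θ = μ_s mg cos θ.
Hence tan θ = μ_s = 0.7, so θ = arctan(0.7) = 34.9920°.

34.99°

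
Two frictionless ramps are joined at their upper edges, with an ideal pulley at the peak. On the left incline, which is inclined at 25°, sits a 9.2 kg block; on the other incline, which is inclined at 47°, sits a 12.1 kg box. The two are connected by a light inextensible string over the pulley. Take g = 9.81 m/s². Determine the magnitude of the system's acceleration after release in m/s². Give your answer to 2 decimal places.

Resolve each weight along its own incline: the 9.2 kg mass has component 9.2 × 9.81 × sin 25° = 38.142 N down its slope, and the 12.1 kg mass has 12.1 × 9.81 × sin 47° = 86.812 N down its slope.
The 12.1 kg side's 86.812 N exceeds the other side's 38.142 N, so that mass slides down and the 9.2 kg mass slides up. Taking that direction as positive, Newton's second law for the whole system gives 86.812 − 38.142 = (9.2 + 12.1) a, so a = 48.670 / 21.3 = 2.2850 m/s².

2.28 m/s²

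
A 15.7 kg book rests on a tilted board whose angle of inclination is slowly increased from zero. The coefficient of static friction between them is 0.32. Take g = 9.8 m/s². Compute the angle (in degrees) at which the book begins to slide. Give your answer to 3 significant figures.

17.7°

At the threshold of sliding, static friction is at its maximum μ_s N and exactly balances the weight component along the incline: mg sin θ = μ_s mg cos θ.
Hence tan θ = μ_s = 0.32, so θ = arctan(0.32) = 17.7447°.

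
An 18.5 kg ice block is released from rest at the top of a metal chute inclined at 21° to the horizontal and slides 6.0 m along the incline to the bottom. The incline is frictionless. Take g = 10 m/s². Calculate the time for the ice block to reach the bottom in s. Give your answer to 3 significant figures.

1.83 s

The weight component along the incline is mg sin 21° = 66.298 N and the normal force is N = mg cos 21° = 172.712 N.
With no friction, a = g sin 21° = 3.5837 m/s².
Starting from rest, L = ½at², so t = √(2L/a) = √(2 × 6.0 / 3.5837) = 1.8299 s.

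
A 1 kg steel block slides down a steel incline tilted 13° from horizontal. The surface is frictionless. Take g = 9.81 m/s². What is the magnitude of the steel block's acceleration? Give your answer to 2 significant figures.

Resolving the weight along the incline: the component pulling the steel block down the slope is mg sin 13° = 1 × 9.81 × 0.2250 = 2.207 N, and the normal force is N = mg cos 13° = 1 × 9.81 × 0.9744 = 9.559 N.
With no friction the net force along the incline is 2.207 N, so a = g sin 13° = 2.207 / 1 = 2.2070 m/s².

2.2 m/s²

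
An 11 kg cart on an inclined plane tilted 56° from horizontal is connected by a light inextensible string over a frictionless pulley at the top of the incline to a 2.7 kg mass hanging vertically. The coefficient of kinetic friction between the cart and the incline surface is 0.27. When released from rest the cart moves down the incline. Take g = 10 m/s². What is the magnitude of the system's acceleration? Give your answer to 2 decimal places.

3.47 m/s²

For the cart on the incline: the weight component along the slope is m₁g sin 56° = 11 × 10 × 0.8290 = 91.190 N and the normal force is N = m₁g cos 56° = 61.511 N.
Kinetic friction opposes the cart's motion down the incline: f = μN = 0.27 × 61.511 = 16.608 N acting up the slope.
Newton's second law for the cart (down-slope positive): 91.190 − 16.608 − T = 11 a. For the hanging mass (upward positive): T − 2.7 × 10 = 2.7 a.
Adding the two equations eliminates T: 47.582 = 13.7 a, so a = 3.4731 m/s².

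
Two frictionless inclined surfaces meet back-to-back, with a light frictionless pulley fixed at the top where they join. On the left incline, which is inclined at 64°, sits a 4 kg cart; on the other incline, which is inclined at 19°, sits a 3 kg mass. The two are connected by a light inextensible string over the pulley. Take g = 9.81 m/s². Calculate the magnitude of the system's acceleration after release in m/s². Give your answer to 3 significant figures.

Resolve each weight along its own incline: the 4 kg mass has component 4 × 9.81 × sin 64° = 35.269 N down its slope, and the 3 kg mass has 3 × 9.81 × sin 19° = 9.581 N down its slope.
The 4 kg side's 35.269 N exceeds the other side's 9.581 N, so that mass slides down and the 3 kg mass slides up. Taking that direction as positive, Newton's second law for the whole system gives 35.269 − 9.581 = (4 + 3) a, so a = 25.688 / 7 = 3.6697 m/s².

3.67 m/s²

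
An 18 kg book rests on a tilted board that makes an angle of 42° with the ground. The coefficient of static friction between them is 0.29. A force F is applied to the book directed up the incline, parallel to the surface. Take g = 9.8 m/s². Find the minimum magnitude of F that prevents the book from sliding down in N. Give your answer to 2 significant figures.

80 N

The normal force is N = mg cos 42° = 131.091 N. With F at its minimum the book is on the verge of sliding down, so static friction is at its maximum μ_s N = 0.29 × 131.091 = 38.016 N and acts up the slope.
Equilibrium along the incline: F + μ_s N = mg sin 42°, so F = 118.035 − 38.016 = 80.019 N.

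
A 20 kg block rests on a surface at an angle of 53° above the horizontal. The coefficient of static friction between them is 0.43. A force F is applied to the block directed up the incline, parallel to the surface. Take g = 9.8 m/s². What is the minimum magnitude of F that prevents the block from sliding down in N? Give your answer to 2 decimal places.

The normal force is N = mg cos 53° = 117.956 N. With F at its minimum the block is on the verge of sliding down, so static friction is at its maximum μ_s N = 0.43 × 117.956 = 50.721 N and acts up the slope.
Equilibrium along the incline: F + μ_s N = mg sin 53°, so F = 156.533 − 50.721 = 105.812 N.

105.81 N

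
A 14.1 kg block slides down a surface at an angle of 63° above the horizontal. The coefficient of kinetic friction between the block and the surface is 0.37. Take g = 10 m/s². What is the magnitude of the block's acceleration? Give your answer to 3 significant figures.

Resolving the weight along the incline: the component pulling the block down the slope is mg sin 63° = 14.1 × 10 × 0.8910 = 125.631 N, and the normal force is N = mg cos 63° = 14.1 × 10 × 0.4540 = 64.014 N.
Kinetic friction acts up the slope with magnitude f = μN = 0.37 × 64.014 = 23.685 N.
Net force along the incline is 125.631 − 23.685 = 101.946 N, so a = 101.946 / 14.1 = 7.2302 m/s².

7.23 m/s²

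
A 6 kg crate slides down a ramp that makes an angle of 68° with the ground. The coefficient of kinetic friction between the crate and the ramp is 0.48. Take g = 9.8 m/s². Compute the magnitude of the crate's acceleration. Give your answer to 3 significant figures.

Resolving the weight along the incline: the component pulling the crate down the slope is mg sin 68° = 6 × 9.8 × 0.9272 = 54.519 N, and the normal force is N = mg cos 68° = 6 × 9.8 × 0.3746 = 22.026 N.
Kinetic friction acts up the slope with magnitude f = μN = 0.48 × 22.026 = 10.572 N.
Net force along the incline is 54.519 − 10.572 = 43.947 N, so a = 43.947 / 6 = 7.3245 m/s².

7.32 m/s²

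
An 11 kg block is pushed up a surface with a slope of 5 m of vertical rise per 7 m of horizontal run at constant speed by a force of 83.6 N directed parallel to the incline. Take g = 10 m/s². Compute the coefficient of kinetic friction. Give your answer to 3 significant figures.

At constant speed ΣF = 0 along the incline. The applied 83.6 N acts up the slope; the weight component mg sin 35.54° = 63.936 N and kinetic friction μN both act down the slope.
So 83.6 = 63.936 + μ × 89.511, giving μ = (83.6 − 63.936) / 89.511 = 0.2197.

0.220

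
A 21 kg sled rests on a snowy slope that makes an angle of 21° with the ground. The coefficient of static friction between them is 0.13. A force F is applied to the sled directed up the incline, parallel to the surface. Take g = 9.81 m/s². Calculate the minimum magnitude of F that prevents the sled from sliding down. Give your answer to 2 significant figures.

The normal force is N = mg cos 21° = 192.327 N. With F at its minimum the sled is on the verge of sliding down, so static friction is at its maximum μ_s N = 0.13 × 192.327 = 25.003 N and acts up the slope.
Equilibrium along the incline: F + μ_s N = mg sin 21°, so F = 73.827 − 25.003 = 48.824 N.

49 N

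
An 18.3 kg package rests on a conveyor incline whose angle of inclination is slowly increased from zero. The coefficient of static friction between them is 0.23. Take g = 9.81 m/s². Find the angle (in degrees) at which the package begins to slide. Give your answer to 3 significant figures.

At the threshold of sliding, static friction is at its maximum μ_s N and exactly balances the weight component along the incline: mg sin θ = μ_s mg cos θ.
Hence tan θ = μ_s = 0.23, so θ = arctan(0.23) = 12.9528°.

13.0°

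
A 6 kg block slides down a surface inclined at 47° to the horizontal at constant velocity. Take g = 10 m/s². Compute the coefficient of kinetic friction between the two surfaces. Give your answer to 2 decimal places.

At constant velocity the net force along the incline is zero: mg sin 47° = μ mg cos 47°.
So μ = tan 47° = 0.7314 / 0.6820 = 1.0724.

1.07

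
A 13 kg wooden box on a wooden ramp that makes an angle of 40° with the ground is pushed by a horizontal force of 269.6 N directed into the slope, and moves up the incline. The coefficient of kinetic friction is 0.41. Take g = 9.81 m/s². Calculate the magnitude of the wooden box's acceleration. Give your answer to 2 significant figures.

1.0 m/s²

The horizontal push has components F cos 40° = 269.6 × 0.7660 = 206.514 N up the incline and F sin 40° = 269.6 × 0.6428 = 173.299 N pressing into the surface.
The normal force is therefore N = mg cos 40° + F sin 40° = 97.688 + 173.299 = 270.987 N, and kinetic friction down the slope is μN = 0.41 × 270.987 = 111.105 N.
Along the incline: F cos 40° − mg sin 40° − μN = ma, so 206.514 − 81.976 − 111.105 = 13 a, giving a = 1.0333 m/s².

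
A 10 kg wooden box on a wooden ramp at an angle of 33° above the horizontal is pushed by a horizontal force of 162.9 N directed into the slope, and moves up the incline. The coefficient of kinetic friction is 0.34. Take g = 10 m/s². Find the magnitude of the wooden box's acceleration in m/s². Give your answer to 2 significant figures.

The horizontal push has components F cos 33° = 162.9 × 0.8387 = 136.624 N up the incline and F sin 33° = 162.9 × 0.5446 = 88.715 N pressing into the surface.
The normal force is therefore N = mg cos 33° + F sin 33° = 83.870 + 88.715 = 172.585 N, and kinetic friction down the slope is μN = 0.34 × 172.585 = 58.679 N.
Along the incline: F cos 33° − mg sin 33° − μN = ma, so 136.624 − 54.460 − 58.679 = 10 a, giving a = 2.3485 m/s².

2.3 m/s²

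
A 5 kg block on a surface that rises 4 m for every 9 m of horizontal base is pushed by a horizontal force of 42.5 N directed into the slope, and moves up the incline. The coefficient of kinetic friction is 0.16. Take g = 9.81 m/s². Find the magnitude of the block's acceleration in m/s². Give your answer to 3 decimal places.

1.797 m/s²

The horizontal push has components F cos 23.96° = 42.5 × 0.9138 = 38.837 N up the incline and F sin 23.96° = 42.5 × 0.4061 = 17.259 N pressing into the surface.
The normal force is therefore N = mg cos 23.96° + F sin 23.96° = 44.822 + 17.259 = 62.081 N, and kinetic friction down the slope is μN = 0.16 × 62.081 = 9.933 N.
Along the incline: F cos 23.96° − mg sin 23.96° − μN = ma, so 38.837 − 19.919 − 9.933 = 5 a, giving a = 1.7970 m/s².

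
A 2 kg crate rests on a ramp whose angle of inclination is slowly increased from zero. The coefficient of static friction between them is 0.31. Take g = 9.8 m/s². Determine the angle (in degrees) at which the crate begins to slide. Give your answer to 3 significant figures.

17.2°

At the threshold of sliding, static friction is at its maximum μ_s N and exactly balances the weight component along the incline: mg sin θ = μ_s mg cos θ.
Hence tan θ = μ_s = 0.31, so θ = arctan(0.31) = 17.2234°.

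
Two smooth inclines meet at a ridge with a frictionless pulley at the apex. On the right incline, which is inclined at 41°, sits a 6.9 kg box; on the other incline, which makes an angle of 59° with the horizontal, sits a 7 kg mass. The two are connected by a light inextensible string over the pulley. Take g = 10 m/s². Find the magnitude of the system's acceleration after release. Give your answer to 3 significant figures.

Resolve each weight along its own incline: the 6.9 kg mass has component 6.9 × 10 × sin 41° = 45.268 N down its slope, and the 7 kg mass has 7 × 10 × sin 59° = 60.002 N down its slope.
The 7 kg side's 60.002 N exceeds the other side's 45.268 N, so that mass slides down and the 6.9 kg mass slides up. Taking that direction as positive, Newton's second law for the whole system gives 60.002 − 45.268 = (6.9 + 7) a, so a = 14.734 / 13.9 = 1.0600 m/s².

1.06 m/s²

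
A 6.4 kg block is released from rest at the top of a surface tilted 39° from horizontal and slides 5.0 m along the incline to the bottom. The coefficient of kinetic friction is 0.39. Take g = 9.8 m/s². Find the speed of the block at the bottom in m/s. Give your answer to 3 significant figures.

5.65 m/s

The weight component along the incline is mg sin 39° = 39.471 N and the normal force is N = mg cos 39° = 48.743 N.
Friction up the slope is f = μN = 0.39 × 48.743 = 19.010 N, so the net downslope force is 39.471 − 19.010 = 20.461 N and a = 20.461 / 6.4 = 3.1970 m/s².
Starting from rest over a distance of 5.0 m, v² = 2aL = 2 × 3.1970 × 5.0 = 31.9700, so v = 5.6542 m/s.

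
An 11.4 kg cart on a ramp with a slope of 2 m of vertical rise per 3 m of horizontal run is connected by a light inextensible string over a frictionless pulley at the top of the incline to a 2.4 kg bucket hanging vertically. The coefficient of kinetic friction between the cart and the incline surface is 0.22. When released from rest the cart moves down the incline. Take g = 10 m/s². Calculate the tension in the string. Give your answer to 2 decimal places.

27.19 N

For the cart on the incline: the weight component along the slope is m₁g sin 33.69° = 11.4 × 10 × 0.5547 = 63.236 N and the normal force is N = m₁g cos 33.69° = 94.854 N.
Kinetic friction opposes the cart's motion down the incline: f = μN = 0.22 × 94.854 = 20.868 N acting up the slope.
Newton's second law for the cart (down-slope positive): 63.236 − 20.868 − T = 11.4 a. For the hanging bucket (upward positive): T − 2.4 × 10 = 2.4 a.
Adding the two equations eliminates T: 18.368 = 13.8 a, so a = 1.3310 m/s².
Then from the hanging bucket's equation, T = 2.4 × (10 + 1.3310) = 27.194 N.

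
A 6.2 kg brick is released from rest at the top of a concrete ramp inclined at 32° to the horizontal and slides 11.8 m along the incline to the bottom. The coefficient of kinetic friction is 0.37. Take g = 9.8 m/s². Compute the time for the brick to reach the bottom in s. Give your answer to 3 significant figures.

3.34 s

The weight component along the incline is mg sin 32° = 32.198 N and the normal force is N = mg cos 32° = 51.527 N.
Friction up the slope is f = μN = 0.37 × 51.527 = 19.065 N, so the net downslope force is 32.198 − 19.065 = 13.133 N and a = 13.133 / 6.2 = 2.1182 m/s².
Starting from rest, L = ½at², so t = √(2L/a) = √(2 × 11.8 / 2.1182) = 3.3379 s.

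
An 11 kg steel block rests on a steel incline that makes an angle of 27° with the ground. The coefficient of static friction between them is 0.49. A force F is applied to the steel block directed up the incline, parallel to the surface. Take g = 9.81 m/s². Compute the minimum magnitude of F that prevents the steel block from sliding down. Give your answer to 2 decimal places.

The normal force is N = mg cos 27° = 96.149 N. With F at its minimum the steel block is on the verge of sliding down, so static friction is at its maximum μ_s N = 0.49 × 96.149 = 47.113 N and acts up the slope.
Equilibrium along the incline: F + μ_s N = mg sin 27°, so F = 48.990 − 47.113 = 1.877 N.

1.88 N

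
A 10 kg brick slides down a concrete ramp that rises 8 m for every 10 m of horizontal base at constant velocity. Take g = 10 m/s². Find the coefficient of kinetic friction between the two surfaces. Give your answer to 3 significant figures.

0.800

At constant velocity the net force along the incline is zero: mg sin 38.66° = μ mg cos 38.66°.
So μ = tan 38.66° = 0.6247 / 0.7809 = 0.8000.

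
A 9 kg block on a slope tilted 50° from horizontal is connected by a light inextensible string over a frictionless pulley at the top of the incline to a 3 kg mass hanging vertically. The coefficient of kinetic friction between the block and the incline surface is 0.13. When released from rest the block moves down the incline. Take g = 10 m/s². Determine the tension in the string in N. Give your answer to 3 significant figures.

For the block on the incline: the weight component along the slope is m₁g sin 50° = 9 × 10 × 0.7660 = 68.940 N and the normal force is N = m₁g cos 50° = 57.851 N.
Kinetic friction opposes the block's motion down the incline: f = μN = 0.13 × 57.851 = 7.521 N acting up the slope.
Newton's second law for the block (down-slope positive): 68.940 − 7.521 − T = 9 a. For the hanging mass (upward positive): T − 3 × 10 = 3 a.
Adding the two equations eliminates T: 31.419 = 12 a, so a = 2.6183 m/s².
Then from the hanging mass's equation, T = 3 × (10 + 2.6183) = 37.855 N.

37.9 N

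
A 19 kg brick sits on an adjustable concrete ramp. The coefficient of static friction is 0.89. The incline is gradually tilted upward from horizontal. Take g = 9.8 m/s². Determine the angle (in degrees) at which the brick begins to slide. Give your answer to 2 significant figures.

42°

At the threshold of sliding, static friction is at its maximum μ_s N and exactly balances the weight component along the incline: mg sin θ = μ_s mg cos θ.
Hence tan θ = μ_s = 0.89, so θ = arctan(0.89) = 41.6691°.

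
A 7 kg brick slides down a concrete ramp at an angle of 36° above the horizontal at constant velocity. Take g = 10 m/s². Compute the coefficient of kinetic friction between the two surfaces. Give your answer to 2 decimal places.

0.73

At constant velocity the net force along the incline is zero: mg sin 36° = μ mg cos 36°.
So μ = tan 36° = 0.5878 / 0.8090 = 0.7266.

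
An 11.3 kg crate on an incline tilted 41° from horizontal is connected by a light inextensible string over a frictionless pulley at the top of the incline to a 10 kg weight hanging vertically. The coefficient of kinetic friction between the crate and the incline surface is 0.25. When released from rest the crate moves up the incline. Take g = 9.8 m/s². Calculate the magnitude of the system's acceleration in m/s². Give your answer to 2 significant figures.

For the crate on the incline: the weight component along the slope is m₁g sin 41° = 11.3 × 9.8 × 0.6561 = 72.657 N and the normal force is N = m₁g cos 41° = 83.577 N.
Kinetic friction opposes the crate's motion up the incline: f = μN = 0.25 × 83.577 = 20.894 N acting down the slope.
Newton's second law for the crate (up-slope positive): T − 72.657 − 20.894 = 11.3 a. For the hanging weight (downward positive): 10 × 9.8 − T = 10 a.
Adding the two equations eliminates T: 4.449 = 21.3 a, so a = 0.2089 m/s².

0.21 m/s²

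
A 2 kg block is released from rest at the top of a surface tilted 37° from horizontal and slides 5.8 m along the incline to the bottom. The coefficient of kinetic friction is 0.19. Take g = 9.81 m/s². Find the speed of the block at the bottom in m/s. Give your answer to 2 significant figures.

7.2 m/s

The weight component along the incline is mg sin 37° = 11.808 N and the normal force is N = mg cos 37° = 15.669 N.
Friction up the slope is f = μN = 0.19 × 15.669 = 2.977 N, so the net downslope force is 11.808 − 2.977 = 8.831 N and a = 8.831 / 2 = 4.4155 m/s².
Starting from rest over a distance of 5.8 m, v² = 2aL = 2 × 4.4155 × 5.8 = 51.2198, so v = 7.1568 m/s.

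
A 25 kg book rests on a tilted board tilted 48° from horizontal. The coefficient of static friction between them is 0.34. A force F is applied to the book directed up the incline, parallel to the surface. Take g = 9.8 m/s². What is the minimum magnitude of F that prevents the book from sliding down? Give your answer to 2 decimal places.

The normal force is N = mg cos 48° = 163.937 N. With F at its minimum the book is on the verge of sliding down, so static friction is at its maximum μ_s N = 0.34 × 163.937 = 55.739 N and acts up the slope.
Equilibrium along the incline: F + μ_s N = mg sin 48°, so F = 182.070 − 55.739 = 126.331 N.

126.33 N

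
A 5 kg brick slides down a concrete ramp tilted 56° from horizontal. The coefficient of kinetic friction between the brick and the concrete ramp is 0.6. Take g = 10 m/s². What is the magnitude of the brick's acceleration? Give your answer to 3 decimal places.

4.935 m/s²

Resolving the weight along the incline: the component pulling the brick down the slope is mg sin 56° = 5 × 10 × 0.8290 = 41.450 N, and the normal force is N = mg cos 56° = 5 × 10 × 0.5592 = 27.960 N.
Kinetic friction acts up the slope with magnitude f = μN = 0.6 × 27.960 = 16.776 N.
Net force along the incline is 41.450 − 16.776 = 24.674 N, so a = 24.674 / 5 = 4.9348 m/s².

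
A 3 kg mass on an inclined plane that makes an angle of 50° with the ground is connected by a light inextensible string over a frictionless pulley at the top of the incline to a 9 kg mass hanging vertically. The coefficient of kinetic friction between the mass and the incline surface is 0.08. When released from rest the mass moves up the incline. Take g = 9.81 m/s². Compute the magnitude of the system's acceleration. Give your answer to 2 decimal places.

5.35 m/s²

For the mass on the incline: the weight component along the slope is m₁g sin 50° = 3 × 9.81 × 0.7660 = 22.543 N and the normal force is N = m₁g cos 50° = 18.917 N.
Kinetic friction opposes the mass's motion up the incline: f = μN = 0.08 × 18.917 = 1.513 N acting down the slope.
Newton's second law for the mass (up-slope positive): T − 22.543 − 1.513 = 3 a. For the hanging mass (downward positive): 9 × 9.81 − T = 9 a.
Adding the two equations eliminates T: 64.234 = 12 a, so a = 5.3528 m/s².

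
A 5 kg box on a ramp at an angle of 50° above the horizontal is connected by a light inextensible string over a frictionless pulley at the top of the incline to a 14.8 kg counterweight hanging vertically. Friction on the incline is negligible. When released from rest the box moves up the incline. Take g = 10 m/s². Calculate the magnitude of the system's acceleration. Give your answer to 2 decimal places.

For the box on the incline: the weight component along the slope is m₁g sin 50° = 5 × 10 × 0.7660 = 38.300 N and the normal force is N = m₁g cos 50° = 32.139 N.
Newton's second law for the box (up-slope positive): T − 38.300 = 5 a. For the hanging counterweight (downward positive): 14.8 × 10 − T = 14.8 a.
Adding the two equations eliminates T: 109.700 = 19.8 a, so a = 5.5404 m/s².

5.54 m/s²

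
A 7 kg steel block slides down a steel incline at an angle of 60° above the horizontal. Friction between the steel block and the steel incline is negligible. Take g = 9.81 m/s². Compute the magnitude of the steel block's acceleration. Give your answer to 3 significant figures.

8.50 m/s²

Resolving the weight along the incline: the component pulling the steel block down the slope is mg sin 60° = 7 × 9.81 × 0.8660 = 59.468 N, and the normal force is N = mg cos 60° = 7 × 9.81 × 0.5000 = 34.335 N.
With no friction the net force along the incline is 59.468 N, so a = g sin 60° = 59.468 / 7 = 8.4954 m/s².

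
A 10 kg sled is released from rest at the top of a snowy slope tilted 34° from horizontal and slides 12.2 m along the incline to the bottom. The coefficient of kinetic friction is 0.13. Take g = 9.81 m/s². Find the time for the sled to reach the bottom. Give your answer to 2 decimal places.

2.35 s

The weight component along the incline is mg sin 34° = 54.857 N and the normal force is N = mg cos 34° = 81.329 N.
Friction up the slope is f = μN = 0.13 × 81.329 = 10.573 N, so the net downslope force is 54.857 − 10.573 = 44.284 N and a = 44.284 / 10 = 4.4284 m/s².
Starting from rest, L = ½at², so t = √(2L/a) = √(2 × 12.2 / 4.4284) = 2.3473 s.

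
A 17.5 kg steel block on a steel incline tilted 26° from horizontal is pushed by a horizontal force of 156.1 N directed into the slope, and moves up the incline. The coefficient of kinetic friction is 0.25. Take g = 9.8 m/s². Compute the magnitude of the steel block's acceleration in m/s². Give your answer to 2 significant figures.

The horizontal push has components F cos 26° = 156.1 × 0.8988 = 140.303 N up the incline and F sin 26° = 156.1 × 0.4384 = 68.434 N pressing into the surface.
The normal force is therefore N = mg cos 26° + F sin 26° = 154.144 + 68.434 = 222.578 N, and kinetic friction down the slope is μN = 0.25 × 222.578 = 55.645 N.
Along the incline: F cos 26° − mg sin 26° − μN = ma, so 140.303 − 75.186 − 55.645 = 17.5 a, giving a = 0.5413 m/s².

0.54 m/s²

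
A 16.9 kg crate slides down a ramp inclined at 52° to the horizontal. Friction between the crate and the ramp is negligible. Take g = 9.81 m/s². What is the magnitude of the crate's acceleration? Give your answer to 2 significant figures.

7.7 m/s²

Resolving the weight along the incline: the component pulling the crate down the slope is mg sin 52° = 16.9 × 9.81 × 0.7880 = 130.642 N, and the normal force is N = mg cos 52° = 16.9 × 9.81 × 0.6157 = 102.076 N.
With no friction the net force along the incline is 130.642 N, so a = g sin 52° = 130.642 / 16.9 = 7.7303 m/s².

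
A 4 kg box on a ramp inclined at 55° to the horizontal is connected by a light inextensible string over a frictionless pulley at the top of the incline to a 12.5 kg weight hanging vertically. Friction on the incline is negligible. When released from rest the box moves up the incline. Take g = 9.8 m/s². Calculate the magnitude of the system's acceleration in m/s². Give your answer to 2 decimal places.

For the box on the incline: the weight component along the slope is m₁g sin 55° = 4 × 9.8 × 0.8192 = 32.113 N and the normal force is N = m₁g cos 55° = 22.484 N.
Newton's second law for the box (up-slope positive): T − 32.113 = 4 a. For the hanging weight (downward positive): 12.5 × 9.8 − T = 12.5 a.
Adding the two equations eliminates T: 90.387 = 16.5 a, so a = 5.4780 m/s².

5.48 m/s²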